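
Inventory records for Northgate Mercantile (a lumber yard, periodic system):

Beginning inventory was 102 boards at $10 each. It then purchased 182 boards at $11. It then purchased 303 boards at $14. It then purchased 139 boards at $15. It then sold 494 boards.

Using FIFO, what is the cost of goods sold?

Sale 1 (494) [FIFO — oldest first]: 102 @ $10 + 182 @ $11 + 210 @ $14 = $5,962
Ending inventory: 93 @ $14 + 139 @ $15 = $3,387
Check: goods available $9,349 = COGS $5,962 + ending $3,387

COGS = $5,962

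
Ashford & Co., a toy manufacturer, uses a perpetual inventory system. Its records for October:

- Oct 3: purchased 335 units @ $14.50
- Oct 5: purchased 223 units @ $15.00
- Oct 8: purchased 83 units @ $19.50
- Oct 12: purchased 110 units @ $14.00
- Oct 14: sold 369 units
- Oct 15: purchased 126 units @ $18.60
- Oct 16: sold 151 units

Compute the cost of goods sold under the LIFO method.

Oct 14, 369 sold [LIFO — newest first]: 110 @ $14.00 + 83 @ $19.50 + 176 @ $15.00 = $5,798.50
Oct 16, 151 sold [LIFO — newest first]: 126 @ $18.60 + 25 @ $15.00 = $2,718.60
Total COGS = $5,798.50 + $2,718.60 = $8,517.10
Ending inventory: 335 @ $14.50 + 22 @ $15.00 = $5,187.50

COGS = $8,517.10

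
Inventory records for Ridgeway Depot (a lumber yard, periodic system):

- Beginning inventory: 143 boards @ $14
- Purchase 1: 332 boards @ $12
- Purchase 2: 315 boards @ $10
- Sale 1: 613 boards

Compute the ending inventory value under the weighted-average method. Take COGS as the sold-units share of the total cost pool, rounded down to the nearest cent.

Sale 1, sell 613: 613/790 × $9,136.00 → $7,089.07
Ending inventory (cost pool remaining) = $2,046.93

Ending inventory = $2,046.93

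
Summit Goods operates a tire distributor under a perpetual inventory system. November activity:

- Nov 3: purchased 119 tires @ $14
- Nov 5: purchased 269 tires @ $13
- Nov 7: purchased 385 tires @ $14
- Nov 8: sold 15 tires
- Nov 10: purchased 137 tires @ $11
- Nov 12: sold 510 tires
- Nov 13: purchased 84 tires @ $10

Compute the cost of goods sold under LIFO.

COGS = $6,936

Nov 8, 15 sold [LIFO — newest first]: 15 @ $14 = $210
Nov 12, 510 sold [LIFO — newest first]: 137 @ $11 + 370 @ $14 + 3 @ $13 = $6,726
Total COGS = $210 + $6,726 = $6,936
Ending inventory: 119 @ $14 + 266 @ $13 + 84 @ $10 = $5,964
Check: goods available $12,900 = COGS $6,936 + ending $5,964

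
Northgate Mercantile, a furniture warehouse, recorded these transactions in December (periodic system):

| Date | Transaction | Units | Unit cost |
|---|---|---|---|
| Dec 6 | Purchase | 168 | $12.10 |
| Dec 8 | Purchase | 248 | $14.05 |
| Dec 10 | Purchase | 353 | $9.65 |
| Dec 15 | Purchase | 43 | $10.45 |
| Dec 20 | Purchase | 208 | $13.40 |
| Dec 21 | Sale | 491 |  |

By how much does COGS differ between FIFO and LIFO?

FIFO COGS: 168 @ $12.10 + 248 @ $14.05 + 75 @ $9.65 = $6,240.95
LIFO COGS: 208 @ $13.40 + 43 @ $10.45 + 240 @ $9.65 = $5,552.55
Difference = |$6,240.95 − $5,552.55| = $688.40

$688.40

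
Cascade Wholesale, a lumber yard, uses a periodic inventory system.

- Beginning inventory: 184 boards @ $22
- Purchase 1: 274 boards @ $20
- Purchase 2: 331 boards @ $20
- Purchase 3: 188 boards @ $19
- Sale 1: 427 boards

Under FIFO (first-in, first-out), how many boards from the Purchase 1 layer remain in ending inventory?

31

Sale 1 (427) [FIFO — oldest first]: 184 @ $22 + 243 @ $20 = $8,908
Ending inventory: 31 @ $20 + 331 @ $20 + 188 @ $19 = $10,812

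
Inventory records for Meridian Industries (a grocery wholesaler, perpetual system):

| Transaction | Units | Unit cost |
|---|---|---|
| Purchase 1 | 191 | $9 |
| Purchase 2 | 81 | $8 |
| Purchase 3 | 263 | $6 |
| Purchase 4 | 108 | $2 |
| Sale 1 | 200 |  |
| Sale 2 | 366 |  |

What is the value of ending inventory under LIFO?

Ending inventory = $693

Sale 1 (200) [LIFO — newest first]: 108 @ $2 + 92 @ $6 = $768
Sale 2 (366) [LIFO — newest first]: 171 @ $6 + 81 @ $8 + 114 @ $9 = $2,700
Total COGS = $768 + $2,700 = $3,468
Ending inventory: 77 @ $9 = $693
Check: goods available $4,161 = COGS $3,468 + ending $693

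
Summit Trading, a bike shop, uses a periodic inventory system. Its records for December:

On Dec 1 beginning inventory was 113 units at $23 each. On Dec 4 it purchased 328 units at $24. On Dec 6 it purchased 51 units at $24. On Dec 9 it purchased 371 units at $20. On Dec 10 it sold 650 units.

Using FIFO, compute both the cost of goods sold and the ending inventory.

Dec 10, 650 sold [FIFO — oldest first]: 113 @ $23 + 328 @ $24 + 51 @ $24 + 158 @ $20 = $14,855
Ending inventory: 213 @ $20 = $4,260

COGS = $14,855; ending inventory = $4,260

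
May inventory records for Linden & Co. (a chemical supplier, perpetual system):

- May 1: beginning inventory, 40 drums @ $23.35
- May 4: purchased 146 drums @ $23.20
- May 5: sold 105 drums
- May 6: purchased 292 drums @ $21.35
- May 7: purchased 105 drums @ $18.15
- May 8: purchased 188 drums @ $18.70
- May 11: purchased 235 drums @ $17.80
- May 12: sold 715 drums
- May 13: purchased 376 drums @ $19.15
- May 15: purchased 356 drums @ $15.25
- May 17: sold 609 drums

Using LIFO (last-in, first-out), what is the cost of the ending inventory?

May 5, 105 sold [LIFO — newest first]: 105 @ $23.20 = $2,436.00
May 12, 715 sold [LIFO — newest first]: 235 @ $17.80 + 188 @ $18.70 + 105 @ $18.15 + 187 @ $21.35 = $13,596.80
May 17, 609 sold [LIFO — newest first]: 356 @ $15.25 + 253 @ $19.15 = $10,273.95
Total COGS = $2,436.00 + $13,596.80 + $10,273.95 = $26,306.75
Ending inventory: 40 @ $23.35 + 41 @ $23.20 + 105 @ $21.35 + 123 @ $19.15 = $6,482.40

Ending inventory = $6,482.40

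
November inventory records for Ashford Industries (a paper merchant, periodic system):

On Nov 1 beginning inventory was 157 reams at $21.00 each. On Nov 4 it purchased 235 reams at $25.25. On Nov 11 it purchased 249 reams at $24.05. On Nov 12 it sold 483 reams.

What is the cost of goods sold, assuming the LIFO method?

COGS = $11,896.95

Nov 12, 483 sold [LIFO — newest first]: 249 @ $24.05 + 234 @ $25.25 = $11,896.95
Ending inventory: 157 @ $21.00 + 1 @ $25.25 = $3,322.25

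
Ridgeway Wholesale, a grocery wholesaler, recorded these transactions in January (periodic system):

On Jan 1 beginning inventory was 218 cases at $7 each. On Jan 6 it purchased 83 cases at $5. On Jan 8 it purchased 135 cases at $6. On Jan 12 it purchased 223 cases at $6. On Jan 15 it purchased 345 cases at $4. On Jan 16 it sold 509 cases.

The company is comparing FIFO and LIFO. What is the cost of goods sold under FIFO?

FIFO COGS: 218 @ $7 + 83 @ $5 + 135 @ $6 + 73 @ $6 = $3,189
LIFO COGS: 345 @ $4 + 164 @ $6 = $2,364

COGS = $3,189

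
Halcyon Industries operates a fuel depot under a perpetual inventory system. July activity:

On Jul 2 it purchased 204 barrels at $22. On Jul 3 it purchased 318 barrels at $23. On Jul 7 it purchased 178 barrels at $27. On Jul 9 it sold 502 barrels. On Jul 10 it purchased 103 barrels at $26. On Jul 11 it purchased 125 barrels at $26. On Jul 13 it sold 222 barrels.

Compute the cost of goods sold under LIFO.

Jul 9, 502 sold [LIFO — newest first]: 178 @ $27 + 318 @ $23 + 6 @ $22 = $12,252
Jul 13, 222 sold [LIFO — newest first]: 125 @ $26 + 97 @ $26 = $5,772
Total COGS = $12,252 + $5,772 = $18,024
Ending inventory: 198 @ $22 + 6 @ $26 = $4,512

COGS = $18,024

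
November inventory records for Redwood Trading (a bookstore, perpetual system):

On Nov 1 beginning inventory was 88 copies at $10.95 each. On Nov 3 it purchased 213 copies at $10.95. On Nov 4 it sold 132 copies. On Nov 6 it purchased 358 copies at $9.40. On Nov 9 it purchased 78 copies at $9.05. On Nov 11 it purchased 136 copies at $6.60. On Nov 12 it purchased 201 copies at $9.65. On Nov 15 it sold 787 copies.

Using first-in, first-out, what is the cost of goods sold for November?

Nov 4, 132 sold [FIFO — oldest first]: 88 @ $10.95 + 44 @ $10.95 = $1,445.40
Nov 15, 787 sold [FIFO — oldest first]: 169 @ $10.95 + 358 @ $9.40 + 78 @ $9.05 + 136 @ $6.60 + 46 @ $9.65 = $7,263.15
Total COGS = $1,445.40 + $7,263.15 = $8,708.55
Ending inventory: 155 @ $9.65 = $1,495.75
Check: goods available $10,204.30 = COGS $8,708.55 + ending $1,495.75

COGS = $8,708.55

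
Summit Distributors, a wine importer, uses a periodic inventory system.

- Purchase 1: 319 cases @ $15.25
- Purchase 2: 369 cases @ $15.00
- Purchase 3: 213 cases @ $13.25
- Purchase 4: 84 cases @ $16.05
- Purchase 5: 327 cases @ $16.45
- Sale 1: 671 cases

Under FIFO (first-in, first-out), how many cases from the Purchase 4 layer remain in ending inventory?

84

Sale 1 (671) [FIFO — oldest first]: 319 @ $15.25 + 352 @ $15.00 = $10,144.75
Ending inventory: 17 @ $15.00 + 213 @ $13.25 + 84 @ $16.05 + 327 @ $16.45 = $9,804.60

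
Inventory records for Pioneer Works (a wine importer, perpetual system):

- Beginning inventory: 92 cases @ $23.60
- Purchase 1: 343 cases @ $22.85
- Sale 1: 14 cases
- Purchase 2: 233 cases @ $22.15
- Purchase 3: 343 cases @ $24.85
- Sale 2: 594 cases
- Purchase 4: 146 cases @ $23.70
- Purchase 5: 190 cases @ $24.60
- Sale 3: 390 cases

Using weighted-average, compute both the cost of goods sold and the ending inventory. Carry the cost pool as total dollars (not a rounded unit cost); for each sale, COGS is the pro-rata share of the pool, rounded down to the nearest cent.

COGS = $23,524.59; ending inventory = $8,302.86

After Beginning: 92 on hand, pool $2,171.20 (≈ $23.6000 each)
After Purchase 1: 435 on hand, pool $10,008.75 (≈ $23.0086 each)
Sale 1, sell 14: 14/435 × $10,008.75 → $322.12
After Purchase 2: 654 on hand, pool $14,847.58 (≈ $22.7027 each)
After Purchase 3: 997 on hand, pool $23,371.13 (≈ $23.4415 each)
Sale 2, sell 594: 594/997 × $23,371.13 → $13,924.22
After Purchase 4: 549 on hand, pool $12,907.11 (≈ $23.5102 each)
After Purchase 5: 739 on hand, pool $17,581.11 (≈ $23.7904 each)
Sale 3, sell 390: 390/739 × $17,581.11 → $9,278.25
Total COGS = $322.12 + $13,924.22 + $9,278.25 = $23,524.59
Ending inventory (cost pool remaining) = $8,302.86
Check: goods available $31,827.45 = COGS $23,524.59 + ending $8,302.86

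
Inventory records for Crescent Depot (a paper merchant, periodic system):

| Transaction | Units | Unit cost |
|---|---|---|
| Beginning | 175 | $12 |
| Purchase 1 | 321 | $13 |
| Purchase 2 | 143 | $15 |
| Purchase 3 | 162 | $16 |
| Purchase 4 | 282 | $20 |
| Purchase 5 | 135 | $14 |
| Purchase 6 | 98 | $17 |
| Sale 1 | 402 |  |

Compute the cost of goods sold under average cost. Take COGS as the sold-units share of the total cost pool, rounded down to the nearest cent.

COGS = $6,172.34

Sale 1, sell 402: 402/1316 × $20,206.00 → $6,172.34
Ending inventory (cost pool remaining) = $14,033.66
Check: goods available $20,206.00 = COGS $6,172.34 + ending $14,033.66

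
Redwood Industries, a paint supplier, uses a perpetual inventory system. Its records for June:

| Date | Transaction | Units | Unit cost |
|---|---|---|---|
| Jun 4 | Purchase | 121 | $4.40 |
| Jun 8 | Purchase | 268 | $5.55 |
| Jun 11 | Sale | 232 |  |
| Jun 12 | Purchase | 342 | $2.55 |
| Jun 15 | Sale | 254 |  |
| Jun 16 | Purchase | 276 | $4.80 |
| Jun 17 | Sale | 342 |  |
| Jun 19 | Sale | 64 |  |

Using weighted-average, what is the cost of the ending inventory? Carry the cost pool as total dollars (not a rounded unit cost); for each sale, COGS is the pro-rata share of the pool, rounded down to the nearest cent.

After Jun 4: 121 on hand, pool $532.40 (≈ $4.4000 each)
After Jun 8: 389 on hand, pool $2,019.80 (≈ $5.1923 each)
Jun 11, sell 232: 232/389 × $2,019.80 → $1,204.61
After Jun 12: 499 on hand, pool $1,687.29 (≈ $3.3813 each)
Jun 15, sell 254: 254/499 × $1,687.29 → $858.86
After Jun 16: 521 on hand, pool $2,153.23 (≈ $4.1329 each)
Jun 17, sell 342: 342/521 × $2,153.23 → $1,413.44
Jun 19, sell 64: 64/179 × $739.79 → $264.50
Total COGS = $1,204.61 + $858.86 + $1,413.44 + $264.50 = $3,741.41
Ending inventory (cost pool remaining) = $475.29

Ending inventory = $475.29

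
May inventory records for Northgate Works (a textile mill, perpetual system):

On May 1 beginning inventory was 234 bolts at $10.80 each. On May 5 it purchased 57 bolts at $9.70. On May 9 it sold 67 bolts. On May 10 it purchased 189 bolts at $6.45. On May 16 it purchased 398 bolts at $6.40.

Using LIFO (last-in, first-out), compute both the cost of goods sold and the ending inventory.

May 9, 67 sold [LIFO — newest first]: 57 @ $9.70 + 10 @ $10.80 = $660.90
Ending inventory: 224 @ $10.80 + 189 @ $6.45 + 398 @ $6.40 = $6,185.45

COGS = $660.90; ending inventory = $6,185.45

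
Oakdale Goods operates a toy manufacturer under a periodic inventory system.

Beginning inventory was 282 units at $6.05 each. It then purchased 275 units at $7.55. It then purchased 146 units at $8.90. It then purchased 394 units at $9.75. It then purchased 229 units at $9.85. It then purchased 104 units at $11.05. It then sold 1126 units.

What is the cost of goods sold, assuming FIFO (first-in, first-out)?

Sale 1 (1126) [FIFO — oldest first]: 282 @ $6.05 + 275 @ $7.55 + 146 @ $8.90 + 394 @ $9.75 + 29 @ $9.85 = $9,208.90
Ending inventory: 200 @ $9.85 + 104 @ $11.05 = $3,119.20

COGS = $9,208.90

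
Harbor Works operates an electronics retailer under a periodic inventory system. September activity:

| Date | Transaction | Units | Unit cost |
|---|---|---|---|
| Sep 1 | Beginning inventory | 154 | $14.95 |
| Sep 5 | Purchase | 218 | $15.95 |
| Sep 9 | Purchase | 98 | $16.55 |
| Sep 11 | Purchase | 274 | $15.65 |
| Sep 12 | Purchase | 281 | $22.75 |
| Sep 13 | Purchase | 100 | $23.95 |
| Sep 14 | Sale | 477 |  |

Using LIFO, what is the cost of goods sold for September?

COGS = $10,290.15

Sep 14, 477 sold [LIFO — newest first]: 100 @ $23.95 + 281 @ $22.75 + 96 @ $15.65 = $10,290.15
Ending inventory: 154 @ $14.95 + 218 @ $15.95 + 98 @ $16.55 + 178 @ $15.65 = $10,187.00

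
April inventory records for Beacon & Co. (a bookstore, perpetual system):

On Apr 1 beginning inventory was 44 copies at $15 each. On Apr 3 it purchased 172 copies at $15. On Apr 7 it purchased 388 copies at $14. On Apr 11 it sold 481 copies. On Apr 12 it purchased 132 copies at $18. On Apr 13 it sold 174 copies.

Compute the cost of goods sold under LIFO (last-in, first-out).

COGS = $9,833

Apr 11, 481 sold [LIFO — newest first]: 388 @ $14 + 93 @ $15 = $6,827
Apr 13, 174 sold [LIFO — newest first]: 132 @ $18 + 42 @ $15 = $3,006
Total COGS = $6,827 + $3,006 = $9,833
Ending inventory: 44 @ $15 + 37 @ $15 = $1,215
Check: goods available $11,048 = COGS $9,833 + ending $1,215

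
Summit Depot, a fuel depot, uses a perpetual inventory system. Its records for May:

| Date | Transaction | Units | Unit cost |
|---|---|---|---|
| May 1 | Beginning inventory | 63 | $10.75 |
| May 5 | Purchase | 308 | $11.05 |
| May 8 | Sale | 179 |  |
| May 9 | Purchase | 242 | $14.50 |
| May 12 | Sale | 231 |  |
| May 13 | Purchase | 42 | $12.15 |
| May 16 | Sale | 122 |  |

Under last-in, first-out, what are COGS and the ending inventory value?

May 8, 179 sold [LIFO — newest first]: 179 @ $11.05 = $1,977.95
May 12, 231 sold [LIFO — newest first]: 231 @ $14.50 = $3,349.50
May 16, 122 sold [LIFO — newest first]: 42 @ $12.15 + 11 @ $14.50 + 69 @ $11.05 = $1,432.25
Total COGS = $1,977.95 + $3,349.50 + $1,432.25 = $6,759.70
Ending inventory: 63 @ $10.75 + 60 @ $11.05 = $1,340.25

COGS = $6,759.70; ending inventory = $1,340.25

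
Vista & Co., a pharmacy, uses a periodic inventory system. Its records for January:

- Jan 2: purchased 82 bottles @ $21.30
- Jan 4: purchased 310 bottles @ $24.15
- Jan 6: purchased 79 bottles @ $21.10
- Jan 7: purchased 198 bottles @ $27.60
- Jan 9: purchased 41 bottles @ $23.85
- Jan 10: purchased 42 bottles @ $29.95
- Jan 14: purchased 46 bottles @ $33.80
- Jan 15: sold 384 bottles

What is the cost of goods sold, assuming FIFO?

COGS = $9,039.90

Jan 15, 384 sold [FIFO — oldest first]: 82 @ $21.30 + 302 @ $24.15 = $9,039.90
Ending inventory: 8 @ $24.15 + 79 @ $21.10 + 198 @ $27.60 + 41 @ $23.85 + 42 @ $29.95 + 46 @ $33.80 = $11,115.45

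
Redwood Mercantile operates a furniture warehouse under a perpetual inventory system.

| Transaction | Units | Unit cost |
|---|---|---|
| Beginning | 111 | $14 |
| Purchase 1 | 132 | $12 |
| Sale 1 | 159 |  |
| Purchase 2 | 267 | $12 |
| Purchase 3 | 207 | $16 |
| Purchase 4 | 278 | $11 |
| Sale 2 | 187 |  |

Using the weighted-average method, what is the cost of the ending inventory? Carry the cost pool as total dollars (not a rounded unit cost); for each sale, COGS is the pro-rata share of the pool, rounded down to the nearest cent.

After Beginning: 111 on hand, pool $1,554.00 (≈ $14.0000 each)
After Purchase 1: 243 on hand, pool $3,138.00 (≈ $12.9136 each)
Sale 1, sell 159: 159/243 × $3,138.00 → $2,053.25
After Purchase 2: 351 on hand, pool $4,288.75 (≈ $12.2187 each)
After Purchase 3: 558 on hand, pool $7,600.75 (≈ $13.6214 each)
After Purchase 4: 836 on hand, pool $10,658.75 (≈ $12.7497 each)
Sale 2, sell 187: 187/836 × $10,658.75 → $2,384.19
Total COGS = $2,053.25 + $2,384.19 = $4,437.44
Ending inventory (cost pool remaining) = $8,274.56

Ending inventory = $8,274.56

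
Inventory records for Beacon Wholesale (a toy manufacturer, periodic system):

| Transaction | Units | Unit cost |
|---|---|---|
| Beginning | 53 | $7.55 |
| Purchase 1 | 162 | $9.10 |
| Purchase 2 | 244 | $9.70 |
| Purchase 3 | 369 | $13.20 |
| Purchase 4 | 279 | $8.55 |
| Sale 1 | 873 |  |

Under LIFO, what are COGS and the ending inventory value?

COGS = $9,438.75; ending inventory = $2,058.65

Sale 1 (873) [LIFO — newest first]: 279 @ $8.55 + 369 @ $13.20 + 225 @ $9.70 = $9,438.75
Ending inventory: 53 @ $7.55 + 162 @ $9.10 + 19 @ $9.70 = $2,058.65
Check: goods available $11,497.40 = COGS $9,438.75 + ending $2,058.65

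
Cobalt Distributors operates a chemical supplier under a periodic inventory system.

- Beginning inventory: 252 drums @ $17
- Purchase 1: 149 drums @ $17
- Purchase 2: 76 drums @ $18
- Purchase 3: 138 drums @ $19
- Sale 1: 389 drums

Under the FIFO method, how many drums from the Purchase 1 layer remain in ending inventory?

Sale 1 (389) [FIFO — oldest first]: 252 @ $17 + 137 @ $17 = $6,613
Ending inventory: 12 @ $17 + 76 @ $18 + 138 @ $19 = $4,194

12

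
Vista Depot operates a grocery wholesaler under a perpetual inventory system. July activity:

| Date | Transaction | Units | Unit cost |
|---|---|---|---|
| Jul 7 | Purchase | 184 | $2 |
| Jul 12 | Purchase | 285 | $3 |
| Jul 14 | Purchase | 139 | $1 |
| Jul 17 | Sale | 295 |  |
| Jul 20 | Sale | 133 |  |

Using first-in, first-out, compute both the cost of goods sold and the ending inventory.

COGS = $1,100; ending inventory = $262

Jul 17, 295 sold [FIFO — oldest first]: 184 @ $2 + 111 @ $3 = $701
Jul 20, 133 sold [FIFO — oldest first]: 133 @ $3 = $399
Total COGS = $701 + $399 = $1,100
Ending inventory: 41 @ $3 + 139 @ $1 = $262
Check: goods available $1,362 = COGS $1,100 + ending $262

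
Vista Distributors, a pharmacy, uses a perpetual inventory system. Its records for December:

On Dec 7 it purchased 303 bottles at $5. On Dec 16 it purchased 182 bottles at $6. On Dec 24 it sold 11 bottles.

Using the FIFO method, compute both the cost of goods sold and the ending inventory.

Dec 24, 11 sold [FIFO — oldest first]: 11 @ $5 = $55
Ending inventory: 292 @ $5 + 182 @ $6 = $2,552

COGS = $55; ending inventory = $2,552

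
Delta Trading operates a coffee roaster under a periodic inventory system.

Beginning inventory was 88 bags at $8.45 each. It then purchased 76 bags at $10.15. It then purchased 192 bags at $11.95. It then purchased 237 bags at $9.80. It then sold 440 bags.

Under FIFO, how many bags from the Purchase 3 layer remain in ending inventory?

153

Sale 1 (440) [FIFO — oldest first]: 88 @ $8.45 + 76 @ $10.15 + 192 @ $11.95 + 84 @ $9.80 = $4,632.60
Ending inventory: 153 @ $9.80 = $1,499.40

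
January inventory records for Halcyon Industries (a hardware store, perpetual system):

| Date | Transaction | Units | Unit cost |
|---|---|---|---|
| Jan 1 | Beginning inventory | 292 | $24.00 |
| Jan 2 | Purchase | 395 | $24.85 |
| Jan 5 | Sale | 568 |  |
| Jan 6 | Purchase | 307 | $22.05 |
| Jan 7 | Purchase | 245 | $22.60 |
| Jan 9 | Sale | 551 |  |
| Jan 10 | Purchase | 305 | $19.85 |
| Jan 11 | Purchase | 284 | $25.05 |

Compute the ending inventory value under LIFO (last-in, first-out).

Jan 5, 568 sold [LIFO — newest first]: 395 @ $24.85 + 173 @ $24.00 = $13,967.75
Jan 9, 551 sold [LIFO — newest first]: 245 @ $22.60 + 306 @ $22.05 = $12,284.30
Total COGS = $13,967.75 + $12,284.30 = $26,252.05
Ending inventory: 119 @ $24.00 + 1 @ $22.05 + 305 @ $19.85 + 284 @ $25.05 = $16,046.50
Check: goods available $42,298.55 = COGS $26,252.05 + ending $16,046.50

Ending inventory = $16,046.50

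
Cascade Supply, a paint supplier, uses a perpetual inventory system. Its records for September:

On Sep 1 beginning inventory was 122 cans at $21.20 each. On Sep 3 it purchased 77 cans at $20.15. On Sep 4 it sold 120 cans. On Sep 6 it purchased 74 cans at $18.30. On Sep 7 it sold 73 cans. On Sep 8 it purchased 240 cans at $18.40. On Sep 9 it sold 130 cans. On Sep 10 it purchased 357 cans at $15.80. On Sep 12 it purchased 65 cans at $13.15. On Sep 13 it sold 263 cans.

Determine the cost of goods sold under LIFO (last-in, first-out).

COGS = $10,174.20

Sep 4, 120 sold [LIFO — newest first]: 77 @ $20.15 + 43 @ $21.20 = $2,463.15
Sep 7, 73 sold [LIFO — newest first]: 73 @ $18.30 = $1,335.90
Sep 9, 130 sold [LIFO — newest first]: 130 @ $18.40 = $2,392.00
Sep 13, 263 sold [LIFO — newest first]: 65 @ $13.15 + 198 @ $15.80 = $3,983.15
Total COGS = $2,463.15 + $1,335.90 + $2,392.00 + $3,983.15 = $10,174.20
Ending inventory: 79 @ $21.20 + 1 @ $18.30 + 110 @ $18.40 + 159 @ $15.80 = $6,229.30
Check: goods available $16,403.50 = COGS $10,174.20 + ending $6,229.30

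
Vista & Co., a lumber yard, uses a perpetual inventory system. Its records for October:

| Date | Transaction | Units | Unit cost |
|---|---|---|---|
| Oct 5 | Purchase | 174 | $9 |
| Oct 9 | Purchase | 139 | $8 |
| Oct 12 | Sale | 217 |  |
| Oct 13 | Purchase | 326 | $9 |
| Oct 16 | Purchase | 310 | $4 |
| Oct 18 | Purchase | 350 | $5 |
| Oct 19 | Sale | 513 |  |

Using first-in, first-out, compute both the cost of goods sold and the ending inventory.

Oct 12, 217 sold [FIFO — oldest first]: 174 @ $9 + 43 @ $8 = $1,910
Oct 19, 513 sold [FIFO — oldest first]: 96 @ $8 + 326 @ $9 + 91 @ $4 = $4,066
Total COGS = $1,910 + $4,066 = $5,976
Ending inventory: 219 @ $4 + 350 @ $5 = $2,626
Check: goods available $8,602 = COGS $5,976 + ending $2,626

COGS = $5,976; ending inventory = $2,626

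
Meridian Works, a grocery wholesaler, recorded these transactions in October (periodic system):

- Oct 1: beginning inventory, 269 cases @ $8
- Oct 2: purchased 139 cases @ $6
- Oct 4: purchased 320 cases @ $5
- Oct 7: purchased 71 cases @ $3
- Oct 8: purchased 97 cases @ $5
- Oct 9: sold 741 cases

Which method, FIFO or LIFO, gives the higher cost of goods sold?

FIFO COGS: 269 @ $8 + 139 @ $6 + 320 @ $5 + 13 @ $3 = $4,625
LIFO COGS: 97 @ $5 + 71 @ $3 + 320 @ $5 + 139 @ $6 + 114 @ $8 = $4,044

FIFO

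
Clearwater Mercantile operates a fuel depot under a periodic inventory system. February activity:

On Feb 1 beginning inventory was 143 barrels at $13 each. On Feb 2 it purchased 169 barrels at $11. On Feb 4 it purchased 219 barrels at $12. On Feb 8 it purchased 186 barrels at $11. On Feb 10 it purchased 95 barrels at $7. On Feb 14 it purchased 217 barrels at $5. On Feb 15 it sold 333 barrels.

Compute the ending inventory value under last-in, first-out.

Ending inventory = $8,161

Feb 15, 333 sold [LIFO — newest first]: 217 @ $5 + 95 @ $7 + 21 @ $11 = $1,981
Ending inventory: 143 @ $13 + 169 @ $11 + 219 @ $12 + 165 @ $11 = $8,161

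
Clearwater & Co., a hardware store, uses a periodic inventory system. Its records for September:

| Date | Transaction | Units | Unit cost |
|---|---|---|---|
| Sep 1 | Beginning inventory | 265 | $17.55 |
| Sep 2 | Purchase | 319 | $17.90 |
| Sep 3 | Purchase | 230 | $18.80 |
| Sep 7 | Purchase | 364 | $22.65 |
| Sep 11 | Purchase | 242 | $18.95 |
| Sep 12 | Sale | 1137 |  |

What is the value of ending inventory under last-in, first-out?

Sep 12, 1137 sold [LIFO — newest first]: 242 @ $18.95 + 364 @ $22.65 + 230 @ $18.80 + 301 @ $17.90 = $22,542.40
Ending inventory: 265 @ $17.55 + 18 @ $17.90 = $4,972.95
Check: goods available $27,515.35 = COGS $22,542.40 + ending $4,972.95

Ending inventory = $4,972.95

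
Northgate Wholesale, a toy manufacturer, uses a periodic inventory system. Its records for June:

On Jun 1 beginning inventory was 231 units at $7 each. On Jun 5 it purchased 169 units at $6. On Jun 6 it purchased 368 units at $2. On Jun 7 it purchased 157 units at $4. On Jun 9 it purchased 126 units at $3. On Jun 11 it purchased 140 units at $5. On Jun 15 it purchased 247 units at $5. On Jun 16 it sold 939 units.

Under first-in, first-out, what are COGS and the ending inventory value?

COGS = $4,037; ending inventory = $2,271

Jun 16, 939 sold [FIFO — oldest first]: 231 @ $7 + 169 @ $6 + 368 @ $2 + 157 @ $4 + 14 @ $3 = $4,037
Ending inventory: 112 @ $3 + 140 @ $5 + 247 @ $5 = $2,271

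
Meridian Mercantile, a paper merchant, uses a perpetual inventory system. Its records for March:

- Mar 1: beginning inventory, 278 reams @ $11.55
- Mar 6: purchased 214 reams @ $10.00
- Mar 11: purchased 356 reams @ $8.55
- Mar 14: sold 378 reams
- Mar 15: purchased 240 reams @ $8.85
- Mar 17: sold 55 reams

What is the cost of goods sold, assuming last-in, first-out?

Mar 14, 378 sold [LIFO — newest first]: 356 @ $8.55 + 22 @ $10.00 = $3,263.80
Mar 17, 55 sold [LIFO — newest first]: 55 @ $8.85 = $486.75
Total COGS = $3,263.80 + $486.75 = $3,750.55
Ending inventory: 278 @ $11.55 + 192 @ $10.00 + 185 @ $8.85 = $6,768.15
Check: goods available $10,518.70 = COGS $3,750.55 + ending $6,768.15

COGS = $3,750.55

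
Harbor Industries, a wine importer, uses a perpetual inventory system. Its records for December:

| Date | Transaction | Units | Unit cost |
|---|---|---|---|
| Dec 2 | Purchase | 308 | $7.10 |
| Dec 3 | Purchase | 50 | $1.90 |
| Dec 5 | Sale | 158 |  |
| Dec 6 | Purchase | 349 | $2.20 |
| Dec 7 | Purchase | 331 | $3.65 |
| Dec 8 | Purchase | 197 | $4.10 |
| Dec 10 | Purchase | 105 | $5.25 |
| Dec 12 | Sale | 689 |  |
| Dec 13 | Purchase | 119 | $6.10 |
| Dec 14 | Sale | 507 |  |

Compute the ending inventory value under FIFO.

Dec 5, 158 sold [FIFO — oldest first]: 158 @ $7.10 = $1,121.80
Dec 12, 689 sold [FIFO — oldest first]: 150 @ $7.10 + 50 @ $1.90 + 349 @ $2.20 + 140 @ $3.65 = $2,438.80
Dec 14, 507 sold [FIFO — oldest first]: 191 @ $3.65 + 197 @ $4.10 + 105 @ $5.25 + 14 @ $6.10 = $2,141.50
Total COGS = $1,121.80 + $2,438.80 + $2,141.50 = $5,702.10
Ending inventory: 105 @ $6.10 = $640.50

Ending inventory = $640.50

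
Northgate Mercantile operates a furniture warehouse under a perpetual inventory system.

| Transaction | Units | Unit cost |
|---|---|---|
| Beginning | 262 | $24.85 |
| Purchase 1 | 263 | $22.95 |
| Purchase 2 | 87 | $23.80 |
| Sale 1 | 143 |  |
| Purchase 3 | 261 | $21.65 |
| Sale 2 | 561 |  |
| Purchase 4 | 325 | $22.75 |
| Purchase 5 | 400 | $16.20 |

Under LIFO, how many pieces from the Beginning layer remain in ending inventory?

169

Sale 1 (143) [LIFO — newest first]: 87 @ $23.80 + 56 @ $22.95 = $3,355.80
Sale 2 (561) [LIFO — newest first]: 261 @ $21.65 + 207 @ $22.95 + 93 @ $24.85 = $12,712.35
Total COGS = $3,355.80 + $12,712.35 = $16,068.15
Ending inventory: 169 @ $24.85 + 325 @ $22.75 + 400 @ $16.20 = $18,073.40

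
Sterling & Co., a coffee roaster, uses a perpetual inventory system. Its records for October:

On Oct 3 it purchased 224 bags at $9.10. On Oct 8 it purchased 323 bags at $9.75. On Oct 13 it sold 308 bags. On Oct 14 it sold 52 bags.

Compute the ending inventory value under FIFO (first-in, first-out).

Ending inventory = $1,823.25

Oct 13, 308 sold [FIFO — oldest first]: 224 @ $9.10 + 84 @ $9.75 = $2,857.40
Oct 14, 52 sold [FIFO — oldest first]: 52 @ $9.75 = $507.00
Total COGS = $2,857.40 + $507.00 = $3,364.40
Ending inventory: 187 @ $9.75 = $1,823.25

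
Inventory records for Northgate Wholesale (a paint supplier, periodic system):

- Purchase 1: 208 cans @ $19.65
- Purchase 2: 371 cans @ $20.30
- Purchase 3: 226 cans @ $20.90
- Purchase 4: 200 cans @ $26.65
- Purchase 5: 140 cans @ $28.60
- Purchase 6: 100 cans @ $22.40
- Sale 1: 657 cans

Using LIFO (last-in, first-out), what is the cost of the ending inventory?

Ending inventory = $11,806.60

Sale 1 (657) [LIFO — newest first]: 100 @ $22.40 + 140 @ $28.60 + 200 @ $26.65 + 217 @ $20.90 = $16,109.30
Ending inventory: 208 @ $19.65 + 371 @ $20.30 + 9 @ $20.90 = $11,806.60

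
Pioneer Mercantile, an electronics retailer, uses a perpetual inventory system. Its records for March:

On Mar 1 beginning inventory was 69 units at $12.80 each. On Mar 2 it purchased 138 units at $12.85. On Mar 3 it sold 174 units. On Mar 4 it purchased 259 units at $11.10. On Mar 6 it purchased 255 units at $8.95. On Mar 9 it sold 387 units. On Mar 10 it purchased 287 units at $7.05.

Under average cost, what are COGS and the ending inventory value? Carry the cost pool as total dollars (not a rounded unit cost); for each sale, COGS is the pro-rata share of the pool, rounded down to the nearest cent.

After Mar 1: 69 on hand, pool $883.20 (≈ $12.8000 each)
After Mar 2: 207 on hand, pool $2,656.50 (≈ $12.8333 each)
Mar 3, sell 174: 174/207 × $2,656.50 → $2,233.00
After Mar 4: 292 on hand, pool $3,298.40 (≈ $11.2959 each)
After Mar 6: 547 on hand, pool $5,580.65 (≈ $10.2023 each)
Mar 9, sell 387: 387/547 × $5,580.65 → $3,948.28
After Mar 10: 447 on hand, pool $3,655.72 (≈ $8.1783 each)
Total COGS = $2,233.00 + $3,948.28 = $6,181.28
Ending inventory (cost pool remaining) = $3,655.72
Check: goods available $9,837.00 = COGS $6,181.28 + ending $3,655.72

COGS = $6,181.28; ending inventory = $3,655.72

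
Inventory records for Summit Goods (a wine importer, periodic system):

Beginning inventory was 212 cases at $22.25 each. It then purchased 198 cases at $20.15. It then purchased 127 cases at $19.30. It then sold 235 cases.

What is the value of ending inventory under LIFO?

Sale 1 (235) [LIFO — newest first]: 127 @ $19.30 + 108 @ $20.15 = $4,627.30
Ending inventory: 212 @ $22.25 + 90 @ $20.15 = $6,530.50

Ending inventory = $6,530.50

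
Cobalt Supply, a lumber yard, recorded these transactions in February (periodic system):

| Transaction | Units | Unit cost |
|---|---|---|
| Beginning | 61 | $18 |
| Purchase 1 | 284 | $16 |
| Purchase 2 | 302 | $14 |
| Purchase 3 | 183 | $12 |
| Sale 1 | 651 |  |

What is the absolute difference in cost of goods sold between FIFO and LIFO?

$838

FIFO COGS: 61 @ $18 + 284 @ $16 + 302 @ $14 + 4 @ $12 = $9,918
LIFO COGS: 183 @ $12 + 302 @ $14 + 166 @ $16 = $9,080
Difference = |$9,918 − $9,080| = $838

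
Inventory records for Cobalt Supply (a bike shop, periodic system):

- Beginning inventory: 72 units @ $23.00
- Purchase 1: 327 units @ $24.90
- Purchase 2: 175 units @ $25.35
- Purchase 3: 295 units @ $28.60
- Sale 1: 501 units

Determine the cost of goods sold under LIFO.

COGS = $13,645.15

Sale 1 (501) [LIFO — newest first]: 295 @ $28.60 + 175 @ $25.35 + 31 @ $24.90 = $13,645.15
Ending inventory: 72 @ $23.00 + 296 @ $24.90 = $9,026.40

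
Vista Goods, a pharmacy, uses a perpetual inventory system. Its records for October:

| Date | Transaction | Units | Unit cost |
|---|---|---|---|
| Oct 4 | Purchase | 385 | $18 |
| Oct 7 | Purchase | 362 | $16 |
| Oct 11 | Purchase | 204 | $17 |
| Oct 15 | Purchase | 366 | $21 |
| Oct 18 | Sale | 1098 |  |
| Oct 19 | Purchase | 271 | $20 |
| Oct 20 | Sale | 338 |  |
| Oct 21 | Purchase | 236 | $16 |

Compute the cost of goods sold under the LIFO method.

Oct 18, 1098 sold [LIFO — newest first]: 366 @ $21 + 204 @ $17 + 362 @ $16 + 166 @ $18 = $19,934
Oct 20, 338 sold [LIFO — newest first]: 271 @ $20 + 67 @ $18 = $6,626
Total COGS = $19,934 + $6,626 = $26,560
Ending inventory: 152 @ $18 + 236 @ $16 = $6,512
Check: goods available $33,072 = COGS $26,560 + ending $6,512

COGS = $26,560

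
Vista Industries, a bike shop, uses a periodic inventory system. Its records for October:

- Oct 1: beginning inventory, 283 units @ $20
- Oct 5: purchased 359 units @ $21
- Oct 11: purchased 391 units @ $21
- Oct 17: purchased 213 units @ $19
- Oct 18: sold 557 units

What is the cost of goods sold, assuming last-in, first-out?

COGS = $11,271

Oct 18, 557 sold [LIFO — newest first]: 213 @ $19 + 344 @ $21 = $11,271
Ending inventory: 283 @ $20 + 359 @ $21 + 47 @ $21 = $14,186
Check: goods available $25,457 = COGS $11,271 + ending $14,186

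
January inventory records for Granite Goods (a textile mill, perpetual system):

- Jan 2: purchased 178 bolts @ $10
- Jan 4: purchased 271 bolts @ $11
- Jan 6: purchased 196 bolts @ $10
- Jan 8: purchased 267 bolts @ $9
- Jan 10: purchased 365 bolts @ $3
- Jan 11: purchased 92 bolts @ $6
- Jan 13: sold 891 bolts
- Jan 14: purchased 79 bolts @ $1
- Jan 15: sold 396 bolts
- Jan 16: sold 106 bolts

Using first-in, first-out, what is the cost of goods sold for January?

Jan 13, 891 sold [FIFO — oldest first]: 178 @ $10 + 271 @ $11 + 196 @ $10 + 246 @ $9 = $8,935
Jan 15, 396 sold [FIFO — oldest first]: 21 @ $9 + 365 @ $3 + 10 @ $6 = $1,344
Jan 16, 106 sold [FIFO — oldest first]: 82 @ $6 + 24 @ $1 = $516
Total COGS = $8,935 + $1,344 + $516 = $10,795
Ending inventory: 55 @ $1 = $55

COGS = $10,795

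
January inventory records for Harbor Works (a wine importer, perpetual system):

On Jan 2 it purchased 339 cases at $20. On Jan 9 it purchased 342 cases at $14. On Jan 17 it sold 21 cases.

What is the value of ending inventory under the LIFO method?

Jan 17, 21 sold [LIFO — newest first]: 21 @ $14 = $294
Ending inventory: 339 @ $20 + 321 @ $14 = $11,274

Ending inventory = $11,274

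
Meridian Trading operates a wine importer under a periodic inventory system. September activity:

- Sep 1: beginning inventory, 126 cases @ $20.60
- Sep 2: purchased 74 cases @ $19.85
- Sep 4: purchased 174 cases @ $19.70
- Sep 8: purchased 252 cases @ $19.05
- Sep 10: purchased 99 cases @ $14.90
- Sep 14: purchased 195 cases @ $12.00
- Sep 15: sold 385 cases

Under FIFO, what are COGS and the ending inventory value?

COGS = $7,701.85; ending inventory = $8,406.15

Sep 15, 385 sold [FIFO — oldest first]: 126 @ $20.60 + 74 @ $19.85 + 174 @ $19.70 + 11 @ $19.05 = $7,701.85
Ending inventory: 241 @ $19.05 + 99 @ $14.90 + 195 @ $12.00 = $8,406.15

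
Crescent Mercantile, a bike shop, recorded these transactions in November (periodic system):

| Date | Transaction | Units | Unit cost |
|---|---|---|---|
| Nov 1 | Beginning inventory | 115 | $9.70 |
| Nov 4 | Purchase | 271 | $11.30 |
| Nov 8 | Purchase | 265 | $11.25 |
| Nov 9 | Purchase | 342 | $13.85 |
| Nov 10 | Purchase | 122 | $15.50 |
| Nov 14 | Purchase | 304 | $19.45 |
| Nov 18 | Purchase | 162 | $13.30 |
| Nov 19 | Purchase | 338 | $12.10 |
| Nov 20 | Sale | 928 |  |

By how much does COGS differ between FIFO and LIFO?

FIFO COGS: 115 @ $9.70 + 271 @ $11.30 + 265 @ $11.25 + 277 @ $13.85 = $10,995.50
LIFO COGS: 338 @ $12.10 + 162 @ $13.30 + 304 @ $19.45 + 122 @ $15.50 + 2 @ $13.85 = $14,075.90
Difference = |$10,995.50 − $14,075.90| = $3,080.40

$3,080.40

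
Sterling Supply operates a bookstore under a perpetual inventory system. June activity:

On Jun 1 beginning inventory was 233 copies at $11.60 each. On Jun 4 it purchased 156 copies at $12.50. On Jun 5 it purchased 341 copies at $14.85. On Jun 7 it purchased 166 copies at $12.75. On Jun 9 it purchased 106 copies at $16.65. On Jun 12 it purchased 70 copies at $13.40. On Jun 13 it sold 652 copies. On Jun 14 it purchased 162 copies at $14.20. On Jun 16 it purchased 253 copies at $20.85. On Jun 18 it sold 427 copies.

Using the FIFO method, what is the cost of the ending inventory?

Ending inventory = $7,476.05

Jun 13, 652 sold [FIFO — oldest first]: 233 @ $11.60 + 156 @ $12.50 + 263 @ $14.85 = $8,558.35
Jun 18, 427 sold [FIFO — oldest first]: 78 @ $14.85 + 166 @ $12.75 + 106 @ $16.65 + 70 @ $13.40 + 7 @ $14.20 = $6,077.10
Total COGS = $8,558.35 + $6,077.10 = $14,635.45
Ending inventory: 155 @ $14.20 + 253 @ $20.85 = $7,476.05
Check: goods available $22,111.50 = COGS $14,635.45 + ending $7,476.05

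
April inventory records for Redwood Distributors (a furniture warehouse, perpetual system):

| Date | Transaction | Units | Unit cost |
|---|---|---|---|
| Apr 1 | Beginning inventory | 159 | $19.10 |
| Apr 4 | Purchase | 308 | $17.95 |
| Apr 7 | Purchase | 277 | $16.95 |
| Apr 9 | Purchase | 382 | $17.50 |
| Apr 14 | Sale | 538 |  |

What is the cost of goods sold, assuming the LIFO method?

Apr 14, 538 sold [LIFO — newest first]: 382 @ $17.50 + 156 @ $16.95 = $9,329.20
Ending inventory: 159 @ $19.10 + 308 @ $17.95 + 121 @ $16.95 = $10,616.45

COGS = $9,329.20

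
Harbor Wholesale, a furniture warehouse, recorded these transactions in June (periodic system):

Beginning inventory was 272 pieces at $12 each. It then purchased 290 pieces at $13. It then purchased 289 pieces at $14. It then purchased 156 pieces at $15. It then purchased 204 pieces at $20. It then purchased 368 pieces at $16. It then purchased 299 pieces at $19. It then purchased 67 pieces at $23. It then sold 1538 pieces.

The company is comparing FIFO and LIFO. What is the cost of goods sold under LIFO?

COGS = $25,591

FIFO COGS: 272 @ $12 + 290 @ $13 + 289 @ $14 + 156 @ $15 + 204 @ $20 + 327 @ $16 = $22,732
LIFO COGS: 67 @ $23 + 299 @ $19 + 368 @ $16 + 204 @ $20 + 156 @ $15 + 289 @ $14 + 155 @ $13 = $25,591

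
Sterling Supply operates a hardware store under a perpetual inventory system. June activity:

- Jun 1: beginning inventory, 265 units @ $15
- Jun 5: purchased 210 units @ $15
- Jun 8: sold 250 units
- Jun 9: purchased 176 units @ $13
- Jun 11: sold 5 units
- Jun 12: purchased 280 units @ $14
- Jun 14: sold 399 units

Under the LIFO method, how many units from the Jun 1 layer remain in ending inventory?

225

Jun 8, 250 sold [LIFO — newest first]: 210 @ $15 + 40 @ $15 = $3,750
Jun 11, 5 sold [LIFO — newest first]: 5 @ $13 = $65
Jun 14, 399 sold [LIFO — newest first]: 280 @ $14 + 119 @ $13 = $5,467
Total COGS = $3,750 + $65 + $5,467 = $9,282
Ending inventory: 225 @ $15 + 52 @ $13 = $4,051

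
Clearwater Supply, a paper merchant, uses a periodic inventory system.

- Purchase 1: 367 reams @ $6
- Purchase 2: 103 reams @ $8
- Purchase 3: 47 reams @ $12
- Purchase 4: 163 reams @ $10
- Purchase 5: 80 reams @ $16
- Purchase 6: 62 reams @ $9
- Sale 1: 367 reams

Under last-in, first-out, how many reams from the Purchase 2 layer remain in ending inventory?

88

Sale 1 (367) [LIFO — newest first]: 62 @ $9 + 80 @ $16 + 163 @ $10 + 47 @ $12 + 15 @ $8 = $4,152
Ending inventory: 367 @ $6 + 88 @ $8 = $2,906
Check: goods available $7,058 = COGS $4,152 + ending $2,906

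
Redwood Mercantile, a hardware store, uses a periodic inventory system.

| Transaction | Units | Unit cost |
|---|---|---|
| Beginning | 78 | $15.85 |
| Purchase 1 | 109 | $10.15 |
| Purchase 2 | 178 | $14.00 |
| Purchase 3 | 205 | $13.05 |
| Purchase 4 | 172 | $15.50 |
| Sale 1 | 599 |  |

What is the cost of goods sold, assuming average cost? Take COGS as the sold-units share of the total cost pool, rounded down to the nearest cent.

COGS = $8,214.77

Sale 1, sell 599: 599/742 × $10,175.90 → $8,214.77
Ending inventory (cost pool remaining) = $1,961.13
Check: goods available $10,175.90 = COGS $8,214.77 + ending $1,961.13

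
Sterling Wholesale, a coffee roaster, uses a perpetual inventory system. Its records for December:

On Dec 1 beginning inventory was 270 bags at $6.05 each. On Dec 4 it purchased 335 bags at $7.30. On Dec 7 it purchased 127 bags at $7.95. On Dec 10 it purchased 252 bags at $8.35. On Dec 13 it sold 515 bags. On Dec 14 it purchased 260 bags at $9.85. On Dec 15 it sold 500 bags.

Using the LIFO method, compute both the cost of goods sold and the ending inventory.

Dec 13, 515 sold [LIFO — newest first]: 252 @ $8.35 + 127 @ $7.95 + 136 @ $7.30 = $4,106.65
Dec 15, 500 sold [LIFO — newest first]: 260 @ $9.85 + 199 @ $7.30 + 41 @ $6.05 = $4,261.75
Total COGS = $4,106.65 + $4,261.75 = $8,368.40
Ending inventory: 229 @ $6.05 = $1,385.45
Check: goods available $9,753.85 = COGS $8,368.40 + ending $1,385.45

COGS = $8,368.40; ending inventory = $1,385.45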